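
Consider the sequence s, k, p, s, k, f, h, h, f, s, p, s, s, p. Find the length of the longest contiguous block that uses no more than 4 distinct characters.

9

add s: window [s] (1 distinct), len 1
add k: window [s, k] (2 distinct), len 2
add p: window [s, k, p] (3 distinct), len 3
add s: window [s, k, p, s] (3 distinct), len 4
add k: window [s, k, p, s, k] (3 distinct), len 5
add f: window [s, k, p, s, k, f] (4 distinct), len 6
add h: window [s, k, f, h] (4 distinct), len 4
add h: window [s, k, f, h, h] (4 distinct), len 5
add f: window [s, k, f, h, h, f] (4 distinct), len 6
add s: window [s, k, f, h, h, f, s] (4 distinct), len 7
add p: window [f, h, h, f, s, p] (4 distinct), len 6
add s: window [f, h, h, f, s, p, s] (4 distinct), len 7
add s: window [f, h, h, f, s, p, s, s] (4 distinct), len 8
add p: window [f, h, h, f, s, p, s, s, p] (4 distinct), len 9
Longest length with ≤4 distinct: 9.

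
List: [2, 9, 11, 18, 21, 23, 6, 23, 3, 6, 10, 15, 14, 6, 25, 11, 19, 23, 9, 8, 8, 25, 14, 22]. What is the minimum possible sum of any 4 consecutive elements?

34

Each size-4 window and its sum:
2 9 11 18 → sum 40
9 11 18 21 → sum 59
11 18 21 23 → sum 73
18 21 23 6 → sum 68
21 23 6 23 → sum 73
23 6 23 3 → sum 55
6 23 3 6 → sum 38
23 3 6 10 → sum 42
3 6 10 15 → sum 34
6 10 15 14 → sum 45
10 15 14 6 → sum 45
15 14 6 25 → sum 60
14 6 25 11 → sum 56
6 25 11 19 → sum 61
25 11 19 23 → sum 78
11 19 23 9 → sum 62
19 23 9 8 → sum 59
23 9 8 8 → sum 48
9 8 8 25 → sum 50
8 8 25 14 → sum 55
8 25 14 22 → sum 69
Minimum of these is 34.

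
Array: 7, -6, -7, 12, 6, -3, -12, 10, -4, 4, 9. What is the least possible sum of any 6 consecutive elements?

-10

7 -6 -7 12 6 -3 → sum 9
-6 -7 12 6 -3 -12 → sum -10
-7 12 6 -3 -12 10 → sum 6
12 6 -3 -12 10 -4 → sum 9
6 -3 -12 10 -4 4 → sum 1
-3 -12 10 -4 4 9 → sum 4
Least of these is -10.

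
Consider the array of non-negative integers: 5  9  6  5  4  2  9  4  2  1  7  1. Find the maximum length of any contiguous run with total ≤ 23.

6

add 5: [5] sum 5, len 1
add 9: [5, 9] sum 14, len 2
add 6: [5, 9, 6] sum 20, len 3
add 5: [9, 6, 5] sum 20, len 3
add 4: [6, 5, 4] sum 15, len 3
add 2: [6, 5, 4, 2] sum 17, len 4
add 9: [5, 4, 2, 9] sum 20, len 4
add 4: [4, 2, 9, 4] sum 19, len 4
add 2: [4, 2, 9, 4, 2] sum 21, len 5
add 1: [4, 2, 9, 4, 2, 1] sum 22, len 6
add 7: [9, 4, 2, 1, 7] sum 23, len 5
add 1: [4, 2, 1, 7, 1] sum 15, len 5
Longest length seen: 6.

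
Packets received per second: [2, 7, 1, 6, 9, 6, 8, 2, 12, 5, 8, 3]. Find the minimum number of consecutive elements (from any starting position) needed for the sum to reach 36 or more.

5

add 2: running sum 2 < 36
add 7: running sum 9 < 36
add 1: running sum 10 < 36
add 6: running sum 16 < 36
add 9: running sum 25 < 36
add 6: running sum 31 < 36
add 8: shortest ending here [7, 1, 6, 9, 6, 8] sum 37, len 6
add 2: shortest ending here [7, 1, 6, 9, 6, 8, 2] sum 39, len 7
add 12: shortest ending here [9, 6, 8, 2, 12] sum 37, len 5
add 5: shortest ending here [9, 6, 8, 2, 12, 5] sum 42, len 6
add 8: shortest ending here [6, 8, 2, 12, 5, 8] sum 41, len 6
add 3: shortest ending here [8, 2, 12, 5, 8, 3] sum 38, len 6
Shortest qualifying length: 5.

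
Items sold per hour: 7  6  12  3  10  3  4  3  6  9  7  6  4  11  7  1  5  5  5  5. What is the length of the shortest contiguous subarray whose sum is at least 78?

12

Extend right; whenever the sum reaches 78, record the length and shrink from the left:
add 7: running sum 7 < 78
add 6: running sum 13 < 78
add 12: running sum 25 < 78
add 3: running sum 28 < 78
add 10: running sum 38 < 78
add 3: running sum 41 < 78
add 4: running sum 45 < 78
add 3: running sum 48 < 78
add 6: running sum 54 < 78
add 9: running sum 63 < 78
add 7: running sum 70 < 78
add 6: running sum 76 < 78
add 4: shortest ending here [7, 6, 12, 3, 10, 3, 4, 3, 6, 9, 7, 6, 4] sum 80, len 13
add 11: shortest ending here [12, 3, 10, 3, 4, 3, 6, 9, 7, 6, 4, 11] sum 78, len 12
add 7: shortest ending here [12, 3, 10, 3, 4, 3, 6, 9, 7, 6, 4, 11, 7] sum 85, len 13
add 1: shortest ending here [12, 3, 10, 3, 4, 3, 6, 9, 7, 6, 4, 11, 7, 1] sum 86, len 14
add 5: shortest ending here [3, 10, 3, 4, 3, 6, 9, 7, 6, 4, 11, 7, 1, 5] sum 79, len 14
add 5: shortest ending here [10, 3, 4, 3, 6, 9, 7, 6, 4, 11, 7, 1, 5, 5] sum 81, len 14
add 5: shortest ending here [10, 3, 4, 3, 6, 9, 7, 6, 4, 11, 7, 1, 5, 5, 5] sum 86, len 15
add 5: shortest ending here [4, 3, 6, 9, 7, 6, 4, 11, 7, 1, 5, 5, 5, 5] sum 78, len 14
Shortest qualifying length: 12.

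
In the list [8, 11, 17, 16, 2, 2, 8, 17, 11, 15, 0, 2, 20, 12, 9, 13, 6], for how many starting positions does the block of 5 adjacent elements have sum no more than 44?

2

(8, 11, 17, 16, 2) → sum 54
(11, 17, 16, 2, 2) → sum 48
(17, 16, 2, 2, 8) → sum 45
(16, 2, 2, 8, 17) → sum 45
(2, 2, 8, 17, 11) → sum 40  ≤ 44 ✓
(2, 8, 17, 11, 15) → sum 53
(8, 17, 11, 15, 0) → sum 51
(17, 11, 15, 0, 2) → sum 45
(11, 15, 0, 2, 20) → sum 48
(15, 0, 2, 20, 12) → sum 49
(0, 2, 20, 12, 9) → sum 43  ≤ 44 ✓
(2, 20, 12, 9, 13) → sum 56
(20, 12, 9, 13, 6) → sum 60
2 windows satisfy the condition.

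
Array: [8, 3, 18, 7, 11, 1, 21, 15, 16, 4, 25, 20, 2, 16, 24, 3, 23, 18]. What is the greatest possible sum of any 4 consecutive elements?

68

8 3 18 7 → sum 36
3 18 7 11 → sum 39
18 7 11 1 → sum 37
7 11 1 21 → sum 40
11 1 21 15 → sum 48
1 21 15 16 → sum 53
21 15 16 4 → sum 56
15 16 4 25 → sum 60
16 4 25 20 → sum 65
4 25 20 2 → sum 51
25 20 2 16 → sum 63
20 2 16 24 → sum 62
2 16 24 3 → sum 45
16 24 3 23 → sum 66
24 3 23 18 → sum 68
Greatest of these is 68.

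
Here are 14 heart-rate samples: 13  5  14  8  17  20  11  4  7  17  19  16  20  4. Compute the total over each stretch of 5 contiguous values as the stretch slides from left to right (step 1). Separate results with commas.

(13, 5, 14, 8, 17) → sum 57
(5, 14, 8, 17, 20) → sum 64
(14, 8, 17, 20, 11) → sum 70
(8, 17, 20, 11, 4) → sum 60
(17, 20, 11, 4, 7) → sum 59
(20, 11, 4, 7, 17) → sum 59
(11, 4, 7, 17, 19) → sum 58
(4, 7, 17, 19, 16) → sum 63
(7, 17, 19, 16, 20) → sum 79
(17, 19, 16, 20, 4) → sum 76

57, 64, 70, 60, 59, 59, 58, 63, 79, 76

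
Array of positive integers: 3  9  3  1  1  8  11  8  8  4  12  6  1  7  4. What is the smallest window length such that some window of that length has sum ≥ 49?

add 3: running sum 3 < 49
add 9: running sum 12 < 49
add 3: running sum 15 < 49
add 1: running sum 16 < 49
add 1: running sum 17 < 49
add 8: running sum 25 < 49
add 11: running sum 36 < 49
add 8: running sum 44 < 49
end 8: [9, 3, 1, 1, 8, 11, 8, 8] sum 49, len 8
end 9: [9, 3, 1, 1, 8, 11, 8, 8, 4] sum 53, len 9
end 10: [8, 11, 8, 8, 4, 12] sum 51, len 6
end 11: [11, 8, 8, 4, 12, 6] sum 49, len 6
end 12: [11, 8, 8, 4, 12, 6, 1] sum 50, len 7
end 13: [11, 8, 8, 4, 12, 6, 1, 7] sum 57, len 8
end 14: [8, 8, 4, 12, 6, 1, 7, 4] sum 50, len 8
Shortest qualifying length: 6.

6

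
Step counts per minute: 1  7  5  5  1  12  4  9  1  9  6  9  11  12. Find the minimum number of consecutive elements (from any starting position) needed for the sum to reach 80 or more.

add 1: running sum 1 < 80
add 7: running sum 8 < 80
add 5: running sum 13 < 80
add 5: running sum 18 < 80
add 1: running sum 19 < 80
add 12: running sum 31 < 80
add 4: running sum 35 < 80
add 9: running sum 44 < 80
add 1: running sum 45 < 80
add 9: running sum 54 < 80
add 6: running sum 60 < 80
add 9: running sum 69 < 80
add 11: shortest ending here [1, 7, 5, 5, 1, 12, 4, 9, 1, 9, 6, 9, 11] sum 80, len 13
add 12: shortest ending here [5, 5, 1, 12, 4, 9, 1, 9, 6, 9, 11, 12] sum 84, len 12
Shortest qualifying length: 12.

12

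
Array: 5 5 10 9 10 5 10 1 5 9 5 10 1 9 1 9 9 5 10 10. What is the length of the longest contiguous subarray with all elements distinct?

[5] len 1
[5] len 1
[5, 10] len 2
[5, 10, 9] len 3
[9, 10] len 2
[9, 10, 5] len 3
[5, 10] len 2
[5, 10, 1] len 3
[10, 1, 5] len 3
[10, 1, 5, 9] len 4
[9, 5] len 2
[9, 5, 10] len 3
[9, 5, 10, 1] len 4
[5, 10, 1, 9] len 4
[9, 1] len 2
[1, 9] len 2
[9] len 1
[9, 5] len 2
[9, 5, 10] len 3
[10] len 1
Longest all-distinct length: 4.

4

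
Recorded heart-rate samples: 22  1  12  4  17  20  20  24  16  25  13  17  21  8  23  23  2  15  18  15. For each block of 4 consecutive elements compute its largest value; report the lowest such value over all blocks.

17

[22, 1, 12, 4] → max 22
[1, 12, 4, 17] → max 17
[12, 4, 17, 20] → max 20
[4, 17, 20, 20] → max 20
[17, 20, 20, 24] → max 24
[20, 20, 24, 16] → max 24
[20, 24, 16, 25] → max 25
[24, 16, 25, 13] → max 25
[16, 25, 13, 17] → max 25
[25, 13, 17, 21] → max 25
[13, 17, 21, 8] → max 21
[17, 21, 8, 23] → max 23
[21, 8, 23, 23] → max 23
[8, 23, 23, 2] → max 23
[23, 23, 2, 15] → max 23
[23, 2, 15, 18] → max 23
[2, 15, 18, 15] → max 18
Lowest of these is 17.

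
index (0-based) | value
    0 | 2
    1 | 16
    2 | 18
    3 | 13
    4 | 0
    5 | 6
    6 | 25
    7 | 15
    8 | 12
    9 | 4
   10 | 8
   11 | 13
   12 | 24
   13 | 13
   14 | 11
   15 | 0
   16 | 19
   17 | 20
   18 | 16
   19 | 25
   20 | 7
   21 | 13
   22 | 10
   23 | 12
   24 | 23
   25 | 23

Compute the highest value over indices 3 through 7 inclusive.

Elements at indices 3..7: 13, 0, 6, 25, 15
max(13, 0, 6, 25, 15) = 25

25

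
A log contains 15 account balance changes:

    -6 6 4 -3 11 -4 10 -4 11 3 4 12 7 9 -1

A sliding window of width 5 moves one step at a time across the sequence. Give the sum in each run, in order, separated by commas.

12, 14, 18, 10, 24, 16, 24, 26, 37, 35, 31

[-6, 6, 4, -3, 11] → sum 12
[6, 4, -3, 11, -4] → sum 14
[4, -3, 11, -4, 10] → sum 18
[-3, 11, -4, 10, -4] → sum 10
[11, -4, 10, -4, 11] → sum 24
[-4, 10, -4, 11, 3] → sum 16
[10, -4, 11, 3, 4] → sum 24
[-4, 11, 3, 4, 12] → sum 26
[11, 3, 4, 12, 7] → sum 37
[3, 4, 12, 7, 9] → sum 35
[4, 12, 7, 9, -1] → sum 31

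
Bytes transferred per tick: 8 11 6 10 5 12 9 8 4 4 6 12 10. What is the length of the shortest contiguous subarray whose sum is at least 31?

Extend right; whenever the sum reaches 31, record the length and shrink from the left:
add 8: running sum 8 < 31
add 11: running sum 19 < 31
add 6: running sum 25 < 31
add 10: shortest ending here [8, 11, 6, 10] sum 35, len 4
add 5: shortest ending here [11, 6, 10, 5] sum 32, len 4
add 12: shortest ending here [6, 10, 5, 12] sum 33, len 4
add 9: shortest ending here [10, 5, 12, 9] sum 36, len 4
add 8: shortest ending here [5, 12, 9, 8] sum 34, len 4
add 4: shortest ending here [12, 9, 8, 4] sum 33, len 4
add 4: shortest ending here [12, 9, 8, 4, 4] sum 37, len 5
add 6: shortest ending here [9, 8, 4, 4, 6] sum 31, len 5
add 12: shortest ending here [8, 4, 4, 6, 12] sum 34, len 5
add 10: shortest ending here [4, 6, 12, 10] sum 32, len 4
Shortest qualifying length: 4.

4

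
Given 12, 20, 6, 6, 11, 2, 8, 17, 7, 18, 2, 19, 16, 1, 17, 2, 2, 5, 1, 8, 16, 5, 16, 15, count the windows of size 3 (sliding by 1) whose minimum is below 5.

(12, 20, 6) → min 6
(20, 6, 6) → min 6
(6, 6, 11) → min 6
(6, 11, 2) → min 2  < 5 ✓
(11, 2, 8) → min 2  < 5 ✓
(2, 8, 17) → min 2  < 5 ✓
(8, 17, 7) → min 7
(17, 7, 18) → min 7
(7, 18, 2) → min 2  < 5 ✓
(18, 2, 19) → min 2  < 5 ✓
(2, 19, 16) → min 2  < 5 ✓
(19, 16, 1) → min 1  < 5 ✓
(16, 1, 17) → min 1  < 5 ✓
(1, 17, 2) → min 1  < 5 ✓
(17, 2, 2) → min 2  < 5 ✓
(2, 2, 5) → min 2  < 5 ✓
(2, 5, 1) → min 1  < 5 ✓
(5, 1, 8) → min 1  < 5 ✓
(1, 8, 16) → min 1  < 5 ✓
(8, 16, 5) → min 5
(16, 5, 16) → min 5
(5, 16, 15) → min 5
14 windows satisfy the condition.

14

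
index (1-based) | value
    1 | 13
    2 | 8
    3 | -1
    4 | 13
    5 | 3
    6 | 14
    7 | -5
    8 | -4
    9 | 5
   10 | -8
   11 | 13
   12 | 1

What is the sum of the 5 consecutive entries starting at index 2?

Elements at indices 2..6: 8, -1, 13, 3, 14
sum(8, -1, 13, 3, 14) = 37

37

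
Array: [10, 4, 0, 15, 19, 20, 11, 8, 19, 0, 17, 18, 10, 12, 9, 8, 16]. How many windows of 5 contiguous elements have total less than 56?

[10, 4, 0, 15, 19] → sum 48  < 56 ✓
[4, 0, 15, 19, 20] → sum 58
[0, 15, 19, 20, 11] → sum 65
[15, 19, 20, 11, 8] → sum 73
[19, 20, 11, 8, 19] → sum 77
[20, 11, 8, 19, 0] → sum 58
[11, 8, 19, 0, 17] → sum 55  < 56 ✓
[8, 19, 0, 17, 18] → sum 62
[19, 0, 17, 18, 10] → sum 64
[0, 17, 18, 10, 12] → sum 57
[17, 18, 10, 12, 9] → sum 66
[18, 10, 12, 9, 8] → sum 57
[10, 12, 9, 8, 16] → sum 55  < 56 ✓
3 windows satisfy the condition.

3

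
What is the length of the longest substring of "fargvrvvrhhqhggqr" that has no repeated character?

5

[f] len 1
[f, a] len 2
[f, a, r] len 3
[f, a, r, g] len 4
[f, a, r, g, v] len 5
[g, v, r] len 3
[r, v] len 2
[v] len 1
[v, r] len 2
[v, r, h] len 3
[h] len 1
[h, q] len 2
[q, h] len 2
[q, h, g] len 3
[g] len 1
[g, q] len 2
[g, q, r] len 3
Longest all-distinct length: 5.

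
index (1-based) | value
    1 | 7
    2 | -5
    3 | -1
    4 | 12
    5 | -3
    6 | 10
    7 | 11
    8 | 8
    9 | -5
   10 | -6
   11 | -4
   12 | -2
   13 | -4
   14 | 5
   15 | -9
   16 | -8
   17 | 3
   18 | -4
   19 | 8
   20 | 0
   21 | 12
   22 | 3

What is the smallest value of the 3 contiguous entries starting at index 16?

Elements at indices 16..18: -8, 3, -4
min(-8, 3, -4) = -8

-8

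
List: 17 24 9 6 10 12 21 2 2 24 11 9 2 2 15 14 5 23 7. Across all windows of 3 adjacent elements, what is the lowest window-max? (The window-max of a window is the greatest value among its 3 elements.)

Window maxs for each of the 17 positions:
17 24 9 → max 24
24 9 6 → max 24
9 6 10 → max 10
6 10 12 → max 12
10 12 21 → max 21
12 21 2 → max 21
21 2 2 → max 21
2 2 24 → max 24
2 24 11 → max 24
24 11 9 → max 24
11 9 2 → max 11
9 2 2 → max 9
2 2 15 → max 15
2 15 14 → max 15
15 14 5 → max 15
14 5 23 → max 23
5 23 7 → max 23
Lowest of these is 9.

9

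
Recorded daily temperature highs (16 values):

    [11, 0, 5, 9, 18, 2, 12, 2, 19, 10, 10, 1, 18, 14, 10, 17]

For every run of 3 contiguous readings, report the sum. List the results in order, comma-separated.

Sliding a size-3 window across the 16 values:
[11, 0, 5] → sum 16
[0, 5, 9] → sum 14
[5, 9, 18] → sum 32
[9, 18, 2] → sum 29
[18, 2, 12] → sum 32
[2, 12, 2] → sum 16
[12, 2, 19] → sum 33
[2, 19, 10] → sum 31
[19, 10, 10] → sum 39
[10, 10, 1] → sum 21
[10, 1, 18] → sum 29
[1, 18, 14] → sum 33
[18, 14, 10] → sum 42
[14, 10, 17] → sum 41

16, 14, 32, 29, 32, 16, 33, 31, 39, 21, 29, 33, 42, 41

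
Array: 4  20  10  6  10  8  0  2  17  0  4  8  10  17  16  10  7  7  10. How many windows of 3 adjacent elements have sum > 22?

(4, 20, 10) → sum 34  > 22 ✓
(20, 10, 6) → sum 36  > 22 ✓
(10, 6, 10) → sum 26  > 22 ✓
(6, 10, 8) → sum 24  > 22 ✓
(10, 8, 0) → sum 18
(8, 0, 2) → sum 10
(0, 2, 17) → sum 19
(2, 17, 0) → sum 19
(17, 0, 4) → sum 21
(0, 4, 8) → sum 12
(4, 8, 10) → sum 22
(8, 10, 17) → sum 35  > 22 ✓
(10, 17, 16) → sum 43  > 22 ✓
(17, 16, 10) → sum 43  > 22 ✓
(16, 10, 7) → sum 33  > 22 ✓
(10, 7, 7) → sum 24  > 22 ✓
(7, 7, 10) → sum 24  > 22 ✓
10 windows satisfy the condition.

10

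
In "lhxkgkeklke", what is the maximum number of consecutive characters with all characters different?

5

add l: [l] len 1
add h: [l, h] len 2
add x: [l, h, x] len 3
add k: [l, h, x, k] len 4
add g: [l, h, x, k, g] len 5
add k (repeat k, move left end past it): [g, k] len 2
add e: [g, k, e] len 3
add k (repeat k, move left end past it): [e, k] len 2
add l: [e, k, l] len 3
add k (repeat k, move left end past it): [l, k] len 2
add e: [l, k, e] len 3
Longest all-distinct length: 5.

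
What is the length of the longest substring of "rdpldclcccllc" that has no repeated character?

[r] len 1
[r, d] len 2
[r, d, p] len 3
[r, d, p, l] len 4
[p, l, d] len 3
[p, l, d, c] len 4
[d, c, l] len 3
[l, c] len 2
[c] len 1
[c] len 1
[c, l] len 2
[l] len 1
[l, c] len 2
Longest all-distinct length: 4.

4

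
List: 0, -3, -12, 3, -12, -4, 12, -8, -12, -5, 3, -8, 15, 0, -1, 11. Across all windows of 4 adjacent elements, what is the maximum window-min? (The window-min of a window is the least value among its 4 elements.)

-1

[0, -3, -12, 3] → min -12
[-3, -12, 3, -12] → min -12
[-12, 3, -12, -4] → min -12
[3, -12, -4, 12] → min -12
[-12, -4, 12, -8] → min -12
[-4, 12, -8, -12] → min -12
[12, -8, -12, -5] → min -12
[-8, -12, -5, 3] → min -12
[-12, -5, 3, -8] → min -12
[-5, 3, -8, 15] → min -8
[3, -8, 15, 0] → min -8
[-8, 15, 0, -1] → min -8
[15, 0, -1, 11] → min -1
Maximum of these is -1.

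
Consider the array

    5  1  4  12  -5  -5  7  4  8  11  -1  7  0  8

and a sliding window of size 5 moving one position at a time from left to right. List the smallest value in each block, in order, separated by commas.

-5, -5, -5, -5, -5, -5, -1, -1, -1, -1

[5, 1, 4, 12, -5] → min -5
[1, 4, 12, -5, -5] → min -5
[4, 12, -5, -5, 7] → min -5
[12, -5, -5, 7, 4] → min -5
[-5, -5, 7, 4, 8] → min -5
[-5, 7, 4, 8, 11] → min -5
[7, 4, 8, 11, -1] → min -1
[4, 8, 11, -1, 7] → min -1
[8, 11, -1, 7, 0] → min -1
[11, -1, 7, 0, 8] → min -1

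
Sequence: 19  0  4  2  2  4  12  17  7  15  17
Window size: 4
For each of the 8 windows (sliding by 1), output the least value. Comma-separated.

[19, 0, 4, 2] → min 0
[0, 4, 2, 2] → min 0
[4, 2, 2, 4] → min 2
[2, 2, 4, 12] → min 2
[2, 4, 12, 17] → min 2
[4, 12, 17, 7] → min 4
[12, 17, 7, 15] → min 7
[17, 7, 15, 17] → min 7

0, 0, 2, 2, 2, 4, 7, 7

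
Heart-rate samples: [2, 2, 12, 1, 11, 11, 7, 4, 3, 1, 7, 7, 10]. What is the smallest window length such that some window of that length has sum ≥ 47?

7

add 2: running sum 2 < 47
add 2: running sum 4 < 47
add 12: running sum 16 < 47
add 1: running sum 17 < 47
add 11: running sum 28 < 47
add 11: running sum 39 < 47
add 7: running sum 46 < 47
end 7: [2, 12, 1, 11, 11, 7, 4] sum 48, len 7
end 8: [12, 1, 11, 11, 7, 4, 3] sum 49, len 7
end 9: [12, 1, 11, 11, 7, 4, 3, 1] sum 50, len 8
end 10: [12, 1, 11, 11, 7, 4, 3, 1, 7] sum 57, len 9
end 11: [11, 11, 7, 4, 3, 1, 7, 7] sum 51, len 8
end 12: [11, 7, 4, 3, 1, 7, 7, 10] sum 50, len 8
Shortest qualifying length: 7.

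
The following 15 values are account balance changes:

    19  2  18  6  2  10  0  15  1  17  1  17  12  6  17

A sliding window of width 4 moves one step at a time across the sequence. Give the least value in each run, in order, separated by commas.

[19, 2, 18, 6] → min 2
[2, 18, 6, 2] → min 2
[18, 6, 2, 10] → min 2
[6, 2, 10, 0] → min 0
[2, 10, 0, 15] → min 0
[10, 0, 15, 1] → min 0
[0, 15, 1, 17] → min 0
[15, 1, 17, 1] → min 1
[1, 17, 1, 17] → min 1
[17, 1, 17, 12] → min 1
[1, 17, 12, 6] → min 1
[17, 12, 6, 17] → min 6

2, 2, 2, 0, 0, 0, 0, 1, 1, 1, 1, 6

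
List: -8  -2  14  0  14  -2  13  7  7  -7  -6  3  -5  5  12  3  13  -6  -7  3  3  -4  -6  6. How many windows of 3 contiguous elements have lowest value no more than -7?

7

[-8, -2, 14] → min -8  ≤ -7 ✓
[-2, 14, 0] → min -2
[14, 0, 14] → min 0
[0, 14, -2] → min -2
[14, -2, 13] → min -2
[-2, 13, 7] → min -2
[13, 7, 7] → min 7
[7, 7, -7] → min -7  ≤ -7 ✓
[7, -7, -6] → min -7  ≤ -7 ✓
[-7, -6, 3] → min -7  ≤ -7 ✓
[-6, 3, -5] → min -6
[3, -5, 5] → min -5
[-5, 5, 12] → min -5
[5, 12, 3] → min 3
[12, 3, 13] → min 3
[3, 13, -6] → min -6
[13, -6, -7] → min -7  ≤ -7 ✓
[-6, -7, 3] → min -7  ≤ -7 ✓
[-7, 3, 3] → min -7  ≤ -7 ✓
[3, 3, -4] → min -4
[3, -4, -6] → min -6
[-4, -6, 6] → min -6
7 windows satisfy the condition.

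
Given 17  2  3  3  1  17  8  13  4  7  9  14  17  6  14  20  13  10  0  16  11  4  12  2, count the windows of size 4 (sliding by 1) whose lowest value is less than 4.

10

17 2 3 3 → min 2  < 4 ✓
2 3 3 1 → min 1  < 4 ✓
3 3 1 17 → min 1  < 4 ✓
3 1 17 8 → min 1  < 4 ✓
1 17 8 13 → min 1  < 4 ✓
17 8 13 4 → min 4
8 13 4 7 → min 4
13 4 7 9 → min 4
4 7 9 14 → min 4
7 9 14 17 → min 7
9 14 17 6 → min 6
14 17 6 14 → min 6
17 6 14 20 → min 6
6 14 20 13 → min 6
14 20 13 10 → min 10
20 13 10 0 → min 0  < 4 ✓
13 10 0 16 → min 0  < 4 ✓
10 0 16 11 → min 0  < 4 ✓
0 16 11 4 → min 0  < 4 ✓
16 11 4 12 → min 4
11 4 12 2 → min 2  < 4 ✓
10 windows satisfy the condition.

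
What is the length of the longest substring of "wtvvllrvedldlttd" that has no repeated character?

[w] len 1
[w, t] len 2
[w, t, v] len 3
[v] len 1
[v, l] len 2
[l] len 1
[l, r] len 2
[l, r, v] len 3
[l, r, v, e] len 4
[l, r, v, e, d] len 5
[r, v, e, d, l] len 5
[l, d] len 2
[d, l] len 2
[d, l, t] len 3
[t] len 1
[t, d] len 2
Longest all-distinct length: 5.

5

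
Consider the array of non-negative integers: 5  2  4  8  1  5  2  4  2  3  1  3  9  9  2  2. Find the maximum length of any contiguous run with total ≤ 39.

11

Extend to the right; shrink from the left whenever the sum exceeds 39:
[5] sum 5 len 1
[5, 2] sum 7 len 2
[5, 2, 4] sum 11 len 3
[5, 2, 4, 8] sum 19 len 4
[5, 2, 4, 8, 1] sum 20 len 5
[5, 2, 4, 8, 1, 5] sum 25 len 6
[5, 2, 4, 8, 1, 5, 2] sum 27 len 7
[5, 2, 4, 8, 1, 5, 2, 4] sum 31 len 8
[5, 2, 4, 8, 1, 5, 2, 4, 2] sum 33 len 9
[5, 2, 4, 8, 1, 5, 2, 4, 2, 3] sum 36 len 10
[5, 2, 4, 8, 1, 5, 2, 4, 2, 3, 1] sum 37 len 11
[2, 4, 8, 1, 5, 2, 4, 2, 3, 1, 3] sum 35 len 11
[8, 1, 5, 2, 4, 2, 3, 1, 3, 9] sum 38 len 10
[1, 5, 2, 4, 2, 3, 1, 3, 9, 9] sum 39 len 10
[2, 4, 2, 3, 1, 3, 9, 9, 2] sum 35 len 9
[2, 4, 2, 3, 1, 3, 9, 9, 2, 2] sum 37 len 10
Longest length seen: 11.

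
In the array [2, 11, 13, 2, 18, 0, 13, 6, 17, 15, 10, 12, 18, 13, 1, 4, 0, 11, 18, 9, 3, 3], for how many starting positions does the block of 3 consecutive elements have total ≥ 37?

[2, 11, 13] → sum 26
[11, 13, 2] → sum 26
[13, 2, 18] → sum 33
[2, 18, 0] → sum 20
[18, 0, 13] → sum 31
[0, 13, 6] → sum 19
[13, 6, 17] → sum 36
[6, 17, 15] → sum 38  ≥ 37 ✓
[17, 15, 10] → sum 42  ≥ 37 ✓
[15, 10, 12] → sum 37  ≥ 37 ✓
[10, 12, 18] → sum 40  ≥ 37 ✓
[12, 18, 13] → sum 43  ≥ 37 ✓
[18, 13, 1] → sum 32
[13, 1, 4] → sum 18
[1, 4, 0] → sum 5
[4, 0, 11] → sum 15
[0, 11, 18] → sum 29
[11, 18, 9] → sum 38  ≥ 37 ✓
[18, 9, 3] → sum 30
[9, 3, 3] → sum 15
6 windows satisfy the condition.

6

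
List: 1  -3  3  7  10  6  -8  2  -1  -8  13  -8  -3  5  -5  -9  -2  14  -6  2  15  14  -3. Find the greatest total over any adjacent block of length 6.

37

1 -3 3 7 10 6 → sum 24
-3 3 7 10 6 -8 → sum 15
3 7 10 6 -8 2 → sum 20
7 10 6 -8 2 -1 → sum 16
10 6 -8 2 -1 -8 → sum 1
6 -8 2 -1 -8 13 → sum 4
-8 2 -1 -8 13 -8 → sum -10
2 -1 -8 13 -8 -3 → sum -5
-1 -8 13 -8 -3 5 → sum -2
-8 13 -8 -3 5 -5 → sum -6
13 -8 -3 5 -5 -9 → sum -7
-8 -3 5 -5 -9 -2 → sum -22
-3 5 -5 -9 -2 14 → sum 0
5 -5 -9 -2 14 -6 → sum -3
-5 -9 -2 14 -6 2 → sum -6
-9 -2 14 -6 2 15 → sum 14
-2 14 -6 2 15 14 → sum 37
14 -6 2 15 14 -3 → sum 36
Greatest of these is 37.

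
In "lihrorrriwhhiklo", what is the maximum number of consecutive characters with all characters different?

5

add l: [l] len 1
add i: [l, i] len 2
add h: [l, i, h] len 3
add r: [l, i, h, r] len 4
add o: [l, i, h, r, o] len 5
add r (repeat r, move left end past it): [o, r] len 2
add r (repeat r, move left end past it): [r] len 1
add r (repeat r, move left end past it): [r] len 1
add i: [r, i] len 2
add w: [r, i, w] len 3
add h: [r, i, w, h] len 4
add h (repeat h, move left end past it): [h] len 1
add i: [h, i] len 2
add k: [h, i, k] len 3
add l: [h, i, k, l] len 4
add o: [h, i, k, l, o] len 5
Longest all-distinct length: 5.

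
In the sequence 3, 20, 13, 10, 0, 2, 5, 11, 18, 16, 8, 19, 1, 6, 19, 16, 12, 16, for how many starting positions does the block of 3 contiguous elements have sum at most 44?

14

(3, 20, 13) → sum 36  ≤ 44 ✓
(20, 13, 10) → sum 43  ≤ 44 ✓
(13, 10, 0) → sum 23  ≤ 44 ✓
(10, 0, 2) → sum 12  ≤ 44 ✓
(0, 2, 5) → sum 7  ≤ 44 ✓
(2, 5, 11) → sum 18  ≤ 44 ✓
(5, 11, 18) → sum 34  ≤ 44 ✓
(11, 18, 16) → sum 45
(18, 16, 8) → sum 42  ≤ 44 ✓
(16, 8, 19) → sum 43  ≤ 44 ✓
(8, 19, 1) → sum 28  ≤ 44 ✓
(19, 1, 6) → sum 26  ≤ 44 ✓
(1, 6, 19) → sum 26  ≤ 44 ✓
(6, 19, 16) → sum 41  ≤ 44 ✓
(19, 16, 12) → sum 47
(16, 12, 16) → sum 44  ≤ 44 ✓
14 windows satisfy the condition.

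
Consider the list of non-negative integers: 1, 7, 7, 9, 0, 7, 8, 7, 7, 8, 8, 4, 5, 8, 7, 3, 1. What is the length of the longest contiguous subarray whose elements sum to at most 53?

9

Extend to the right; shrink from the left whenever the sum exceeds 53:
add 1: [1] sum 1, len 1
add 7: [1, 7] sum 8, len 2
add 7: [1, 7, 7] sum 15, len 3
add 9: [1, 7, 7, 9] sum 24, len 4
add 0: [1, 7, 7, 9, 0] sum 24, len 5
add 7: [1, 7, 7, 9, 0, 7] sum 31, len 6
add 8: [1, 7, 7, 9, 0, 7, 8] sum 39, len 7
add 7: [1, 7, 7, 9, 0, 7, 8, 7] sum 46, len 8
add 7: [1, 7, 7, 9, 0, 7, 8, 7, 7] sum 53, len 9
add 8: [7, 9, 0, 7, 8, 7, 7, 8] sum 53, len 8
add 8: [0, 7, 8, 7, 7, 8, 8] sum 45, len 7
add 4: [0, 7, 8, 7, 7, 8, 8, 4] sum 49, len 8
add 5: [8, 7, 7, 8, 8, 4, 5] sum 47, len 7
add 8: [7, 7, 8, 8, 4, 5, 8] sum 47, len 7
add 7: [7, 8, 8, 4, 5, 8, 7] sum 47, len 7
add 3: [7, 8, 8, 4, 5, 8, 7, 3] sum 50, len 8
add 1: [7, 8, 8, 4, 5, 8, 7, 3, 1] sum 51, len 9
Longest length seen: 9.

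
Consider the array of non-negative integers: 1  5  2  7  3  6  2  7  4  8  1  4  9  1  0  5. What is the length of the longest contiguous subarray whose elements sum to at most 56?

13

[1] sum 1 len 1
[1, 5] sum 6 len 2
[1, 5, 2] sum 8 len 3
[1, 5, 2, 7] sum 15 len 4
[1, 5, 2, 7, 3] sum 18 len 5
[1, 5, 2, 7, 3, 6] sum 24 len 6
[1, 5, 2, 7, 3, 6, 2] sum 26 len 7
[1, 5, 2, 7, 3, 6, 2, 7] sum 33 len 8
[1, 5, 2, 7, 3, 6, 2, 7, 4] sum 37 len 9
[1, 5, 2, 7, 3, 6, 2, 7, 4, 8] sum 45 len 10
[1, 5, 2, 7, 3, 6, 2, 7, 4, 8, 1] sum 46 len 11
[1, 5, 2, 7, 3, 6, 2, 7, 4, 8, 1, 4] sum 50 len 12
[2, 7, 3, 6, 2, 7, 4, 8, 1, 4, 9] sum 53 len 11
[2, 7, 3, 6, 2, 7, 4, 8, 1, 4, 9, 1] sum 54 len 12
[2, 7, 3, 6, 2, 7, 4, 8, 1, 4, 9, 1, 0] sum 54 len 13
[3, 6, 2, 7, 4, 8, 1, 4, 9, 1, 0, 5] sum 50 len 12
Longest length seen: 13.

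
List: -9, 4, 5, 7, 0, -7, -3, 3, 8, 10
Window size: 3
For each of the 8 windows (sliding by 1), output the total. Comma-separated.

0, 16, 12, 0, -10, -7, 8, 21

-9 4 5 → sum 0
4 5 7 → sum 16
5 7 0 → sum 12
7 0 -7 → sum 0
0 -7 -3 → sum -10
-7 -3 3 → sum -7
-3 3 8 → sum 8
3 8 10 → sum 21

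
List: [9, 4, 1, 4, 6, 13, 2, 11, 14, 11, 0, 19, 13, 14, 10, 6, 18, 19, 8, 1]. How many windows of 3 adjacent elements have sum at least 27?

[9, 4, 1] → sum 14
[4, 1, 4] → sum 9
[1, 4, 6] → sum 11
[4, 6, 13] → sum 23
[6, 13, 2] → sum 21
[13, 2, 11] → sum 26
[2, 11, 14] → sum 27  ≥ 27 ✓
[11, 14, 11] → sum 36  ≥ 27 ✓
[14, 11, 0] → sum 25
[11, 0, 19] → sum 30  ≥ 27 ✓
[0, 19, 13] → sum 32  ≥ 27 ✓
[19, 13, 14] → sum 46  ≥ 27 ✓
[13, 14, 10] → sum 37  ≥ 27 ✓
[14, 10, 6] → sum 30  ≥ 27 ✓
[10, 6, 18] → sum 34  ≥ 27 ✓
[6, 18, 19] → sum 43  ≥ 27 ✓
[18, 19, 8] → sum 45  ≥ 27 ✓
[19, 8, 1] → sum 28  ≥ 27 ✓
11 windows satisfy the condition.

11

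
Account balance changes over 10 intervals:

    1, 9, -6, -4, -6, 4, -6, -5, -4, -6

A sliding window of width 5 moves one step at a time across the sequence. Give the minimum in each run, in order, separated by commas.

-6, -6, -6, -6, -6, -6

[1, 9, -6, -4, -6] → min -6
[9, -6, -4, -6, 4] → min -6
[-6, -4, -6, 4, -6] → min -6
[-4, -6, 4, -6, -5] → min -6
[-6, 4, -6, -5, -4] → min -6
[4, -6, -5, -4, -6] → min -6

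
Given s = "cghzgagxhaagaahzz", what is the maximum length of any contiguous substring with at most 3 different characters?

[c] 1 distinct, len 1
[c, g] 2 distinct, len 2
[c, g, h] 3 distinct, len 3
[g, h, z] 3 distinct, len 3
[g, h, z, g] 3 distinct, len 4
[z, g, a] 3 distinct, len 3
[z, g, a, g] 3 distinct, len 4
[g, a, g, x] 3 distinct, len 4
[g, x, h] 3 distinct, len 3
[x, h, a] 3 distinct, len 3
[x, h, a, a] 3 distinct, len 4
[h, a, a, g] 3 distinct, len 4
[h, a, a, g, a] 3 distinct, len 5
[h, a, a, g, a, a] 3 distinct, len 6
[h, a, a, g, a, a, h] 3 distinct, len 7
[a, a, h, z] 3 distinct, len 4
[a, a, h, z, z] 3 distinct, len 5
Longest length with ≤3 distinct: 7.

7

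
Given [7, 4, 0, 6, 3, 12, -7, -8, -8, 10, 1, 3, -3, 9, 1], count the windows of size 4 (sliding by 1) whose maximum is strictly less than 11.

[7, 4, 0, 6] → max 7  < 11 ✓
[4, 0, 6, 3] → max 6  < 11 ✓
[0, 6, 3, 12] → max 12
[6, 3, 12, -7] → max 12
[3, 12, -7, -8] → max 12
[12, -7, -8, -8] → max 12
[-7, -8, -8, 10] → max 10  < 11 ✓
[-8, -8, 10, 1] → max 10  < 11 ✓
[-8, 10, 1, 3] → max 10  < 11 ✓
[10, 1, 3, -3] → max 10  < 11 ✓
[1, 3, -3, 9] → max 9  < 11 ✓
[3, -3, 9, 1] → max 9  < 11 ✓
8 windows satisfy the condition.

8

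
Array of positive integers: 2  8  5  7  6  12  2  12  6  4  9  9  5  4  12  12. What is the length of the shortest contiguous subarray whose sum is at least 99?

13

Extend right; whenever the sum reaches 99, record the length and shrink from the left:
add 2: running sum 2 < 99
add 8: running sum 10 < 99
add 5: running sum 15 < 99
add 7: running sum 22 < 99
add 6: running sum 28 < 99
add 12: running sum 40 < 99
add 2: running sum 42 < 99
add 12: running sum 54 < 99
add 6: running sum 60 < 99
add 4: running sum 64 < 99
add 9: running sum 73 < 99
add 9: running sum 82 < 99
add 5: running sum 87 < 99
add 4: running sum 91 < 99
add 12: shortest ending here [8, 5, 7, 6, 12, 2, 12, 6, 4, 9, 9, 5, 4, 12] sum 101, len 14
add 12: shortest ending here [7, 6, 12, 2, 12, 6, 4, 9, 9, 5, 4, 12, 12] sum 100, len 13
Shortest qualifying length: 13.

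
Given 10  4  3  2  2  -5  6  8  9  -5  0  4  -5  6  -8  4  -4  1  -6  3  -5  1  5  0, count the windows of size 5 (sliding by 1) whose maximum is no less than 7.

[10, 4, 3, 2, 2] → max 10  ≥ 7 ✓
[4, 3, 2, 2, -5] → max 4
[3, 2, 2, -5, 6] → max 6
[2, 2, -5, 6, 8] → max 8  ≥ 7 ✓
[2, -5, 6, 8, 9] → max 9  ≥ 7 ✓
[-5, 6, 8, 9, -5] → max 9  ≥ 7 ✓
[6, 8, 9, -5, 0] → max 9  ≥ 7 ✓
[8, 9, -5, 0, 4] → max 9  ≥ 7 ✓
[9, -5, 0, 4, -5] → max 9  ≥ 7 ✓
[-5, 0, 4, -5, 6] → max 6
[0, 4, -5, 6, -8] → max 6
[4, -5, 6, -8, 4] → max 6
[-5, 6, -8, 4, -4] → max 6
[6, -8, 4, -4, 1] → max 6
[-8, 4, -4, 1, -6] → max 4
[4, -4, 1, -6, 3] → max 4
[-4, 1, -6, 3, -5] → max 3
[1, -6, 3, -5, 1] → max 3
[-6, 3, -5, 1, 5] → max 5
[3, -5, 1, 5, 0] → max 5
7 windows satisfy the condition.

7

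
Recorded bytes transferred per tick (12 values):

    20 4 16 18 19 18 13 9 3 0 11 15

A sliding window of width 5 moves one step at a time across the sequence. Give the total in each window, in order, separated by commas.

(20, 4, 16, 18, 19) → sum 77
(4, 16, 18, 19, 18) → sum 75
(16, 18, 19, 18, 13) → sum 84
(18, 19, 18, 13, 9) → sum 77
(19, 18, 13, 9, 3) → sum 62
(18, 13, 9, 3, 0) → sum 43
(13, 9, 3, 0, 11) → sum 36
(9, 3, 0, 11, 15) → sum 38

77, 75, 84, 77, 62, 43, 36, 38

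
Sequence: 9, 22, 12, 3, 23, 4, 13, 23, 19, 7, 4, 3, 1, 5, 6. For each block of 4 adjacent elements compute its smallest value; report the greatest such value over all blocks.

Window mins for each of the 12 positions:
(9, 22, 12, 3) → min 3
(22, 12, 3, 23) → min 3
(12, 3, 23, 4) → min 3
(3, 23, 4, 13) → min 3
(23, 4, 13, 23) → min 4
(4, 13, 23, 19) → min 4
(13, 23, 19, 7) → min 7
(23, 19, 7, 4) → min 4
(19, 7, 4, 3) → min 3
(7, 4, 3, 1) → min 1
(4, 3, 1, 5) → min 1
(3, 1, 5, 6) → min 1
Greatest of these is 7.

7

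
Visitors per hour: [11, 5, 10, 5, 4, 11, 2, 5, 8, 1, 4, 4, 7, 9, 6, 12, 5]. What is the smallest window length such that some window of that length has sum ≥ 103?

add 11: running sum 11 < 103
add 5: running sum 16 < 103
add 10: running sum 26 < 103
add 5: running sum 31 < 103
add 4: running sum 35 < 103
add 11: running sum 46 < 103
add 2: running sum 48 < 103
add 5: running sum 53 < 103
add 8: running sum 61 < 103
add 1: running sum 62 < 103
add 4: running sum 66 < 103
add 4: running sum 70 < 103
add 7: running sum 77 < 103
add 9: running sum 86 < 103
add 6: running sum 92 < 103
end 15: [11, 5, 10, 5, 4, 11, 2, 5, 8, 1, 4, 4, 7, 9, 6, 12] sum 104, len 16
end 16: [11, 5, 10, 5, 4, 11, 2, 5, 8, 1, 4, 4, 7, 9, 6, 12, 5] sum 109, len 17
Shortest qualifying length: 16.

16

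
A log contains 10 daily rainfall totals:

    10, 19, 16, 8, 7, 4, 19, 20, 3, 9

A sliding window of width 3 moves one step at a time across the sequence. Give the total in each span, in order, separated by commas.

45, 43, 31, 19, 30, 43, 42, 32

(10, 19, 16) → sum 45
(19, 16, 8) → sum 43
(16, 8, 7) → sum 31
(8, 7, 4) → sum 19
(7, 4, 19) → sum 30
(4, 19, 20) → sum 43
(19, 20, 3) → sum 42
(20, 3, 9) → sum 32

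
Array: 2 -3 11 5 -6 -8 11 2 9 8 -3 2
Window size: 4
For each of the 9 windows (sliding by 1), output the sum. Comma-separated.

2 -3 11 5 → sum 15
-3 11 5 -6 → sum 7
11 5 -6 -8 → sum 2
5 -6 -8 11 → sum 2
-6 -8 11 2 → sum -1
-8 11 2 9 → sum 14
11 2 9 8 → sum 30
2 9 8 -3 → sum 16
9 8 -3 2 → sum 16

15, 7, 2, 2, -1, 14, 30, 16, 16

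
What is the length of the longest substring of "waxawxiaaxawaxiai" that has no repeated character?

add w: [w] len 1
add a: [w, a] len 2
add x: [w, a, x] len 3
add a (repeat a, move left end past it): [x, a] len 2
add w: [x, a, w] len 3
add x (repeat x, move left end past it): [a, w, x] len 3
add i: [a, w, x, i] len 4
add a (repeat a, move left end past it): [w, x, i, a] len 4
add a (repeat a, move left end past it): [a] len 1
add x: [a, x] len 2
add a (repeat a, move left end past it): [x, a] len 2
add w: [x, a, w] len 3
add a (repeat a, move left end past it): [w, a] len 2
add x: [w, a, x] len 3
add i: [w, a, x, i] len 4
add a (repeat a, move left end past it): [x, i, a] len 3
add i (repeat i, move left end past it): [a, i] len 2
Longest all-distinct length: 4.

4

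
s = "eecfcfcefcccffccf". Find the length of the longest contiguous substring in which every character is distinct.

add e: [e] len 1
add e (repeat e, move left end past it): [e] len 1
add c: [e, c] len 2
add f: [e, c, f] len 3
add c (repeat c, move left end past it): [f, c] len 2
add f (repeat f, move left end past it): [c, f] len 2
add c (repeat c, move left end past it): [f, c] len 2
add e: [f, c, e] len 3
add f (repeat f, move left end past it): [c, e, f] len 3
add c (repeat c, move left end past it): [e, f, c] len 3
add c (repeat c, move left end past it): [c] len 1
add c (repeat c, move left end past it): [c] len 1
add f: [c, f] len 2
add f (repeat f, move left end past it): [f] len 1
add c: [f, c] len 2
add c (repeat c, move left end past it): [c] len 1
add f: [c, f] len 2
Longest all-distinct length: 3.

3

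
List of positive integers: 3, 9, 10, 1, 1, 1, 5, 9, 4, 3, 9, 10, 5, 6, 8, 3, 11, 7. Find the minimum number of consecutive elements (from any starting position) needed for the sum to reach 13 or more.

2

add 3: running sum 3 < 13
add 9: running sum 12 < 13
end 2: [9, 10] sum 19, len 2
end 3: [9, 10, 1] sum 20, len 3
end 4: [9, 10, 1, 1] sum 21, len 4
end 5: [10, 1, 1, 1] sum 13, len 4
end 6: [10, 1, 1, 1, 5] sum 18, len 5
end 7: [5, 9] sum 14, len 2
end 8: [9, 4] sum 13, len 2
end 9: [9, 4, 3] sum 16, len 3
end 10: [4, 3, 9] sum 16, len 3
end 11: [9, 10] sum 19, len 2
end 12: [10, 5] sum 15, len 2
end 13: [10, 5, 6] sum 21, len 3
end 14: [6, 8] sum 14, len 2
end 15: [6, 8, 3] sum 17, len 3
end 16: [3, 11] sum 14, len 2
end 17: [11, 7] sum 18, len 2
Shortest qualifying length: 2.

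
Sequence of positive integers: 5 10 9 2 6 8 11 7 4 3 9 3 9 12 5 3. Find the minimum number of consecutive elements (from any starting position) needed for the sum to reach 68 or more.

Extend right; whenever the sum reaches 68, record the length and shrink from the left:
add 5: running sum 5 < 68
add 10: running sum 15 < 68
add 9: running sum 24 < 68
add 2: running sum 26 < 68
add 6: running sum 32 < 68
add 8: running sum 40 < 68
add 11: running sum 51 < 68
add 7: running sum 58 < 68
add 4: running sum 62 < 68
add 3: running sum 65 < 68
add 9: shortest ending here [10, 9, 2, 6, 8, 11, 7, 4, 3, 9] sum 69, len 10
add 3: shortest ending here [10, 9, 2, 6, 8, 11, 7, 4, 3, 9, 3] sum 72, len 11
add 9: shortest ending here [9, 2, 6, 8, 11, 7, 4, 3, 9, 3, 9] sum 71, len 11
add 12: shortest ending here [6, 8, 11, 7, 4, 3, 9, 3, 9, 12] sum 72, len 10
add 5: shortest ending here [8, 11, 7, 4, 3, 9, 3, 9, 12, 5] sum 71, len 10
add 3: shortest ending here [8, 11, 7, 4, 3, 9, 3, 9, 12, 5, 3] sum 74, len 11
Shortest qualifying length: 10.

10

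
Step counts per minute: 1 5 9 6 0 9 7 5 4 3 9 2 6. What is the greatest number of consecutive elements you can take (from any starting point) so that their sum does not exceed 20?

4

[1] sum 1 len 1
[1, 5] sum 6 len 2
[1, 5, 9] sum 15 len 3
[5, 9, 6] sum 20 len 3
[5, 9, 6, 0] sum 20 len 4
[6, 0, 9] sum 15 len 3
[0, 9, 7] sum 16 len 3
[7, 5] sum 12 len 2
[7, 5, 4] sum 16 len 3
[7, 5, 4, 3] sum 19 len 4
[4, 3, 9] sum 16 len 3
[4, 3, 9, 2] sum 18 len 4
[3, 9, 2, 6] sum 20 len 4
Longest length seen: 4.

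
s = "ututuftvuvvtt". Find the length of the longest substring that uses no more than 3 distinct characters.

7

Extend right; when distinct count exceeds 3, shrink from the left:
[u] 1 distinct, len 1
[u, t] 2 distinct, len 2
[u, t, u] 2 distinct, len 3
[u, t, u, t] 2 distinct, len 4
[u, t, u, t, u] 2 distinct, len 5
[u, t, u, t, u, f] 3 distinct, len 6
[u, t, u, t, u, f, t] 3 distinct, len 7
[f, t, v] 3 distinct, len 3
[t, v, u] 3 distinct, len 3
[t, v, u, v] 3 distinct, len 4
[t, v, u, v, v] 3 distinct, len 5
[t, v, u, v, v, t] 3 distinct, len 6
[t, v, u, v, v, t, t] 3 distinct, len 7
Longest length with ≤3 distinct: 7.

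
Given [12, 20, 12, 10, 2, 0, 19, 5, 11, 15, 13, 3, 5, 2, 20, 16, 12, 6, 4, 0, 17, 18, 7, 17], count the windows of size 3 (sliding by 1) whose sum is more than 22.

15

[12, 20, 12] → sum 44  > 22 ✓
[20, 12, 10] → sum 42  > 22 ✓
[12, 10, 2] → sum 24  > 22 ✓
[10, 2, 0] → sum 12
[2, 0, 19] → sum 21
[0, 19, 5] → sum 24  > 22 ✓
[19, 5, 11] → sum 35  > 22 ✓
[5, 11, 15] → sum 31  > 22 ✓
[11, 15, 13] → sum 39  > 22 ✓
[15, 13, 3] → sum 31  > 22 ✓
[13, 3, 5] → sum 21
[3, 5, 2] → sum 10
[5, 2, 20] → sum 27  > 22 ✓
[2, 20, 16] → sum 38  > 22 ✓
[20, 16, 12] → sum 48  > 22 ✓
[16, 12, 6] → sum 34  > 22 ✓
[12, 6, 4] → sum 22
[6, 4, 0] → sum 10
[4, 0, 17] → sum 21
[0, 17, 18] → sum 35  > 22 ✓
[17, 18, 7] → sum 42  > 22 ✓
[18, 7, 17] → sum 42  > 22 ✓
15 windows satisfy the condition.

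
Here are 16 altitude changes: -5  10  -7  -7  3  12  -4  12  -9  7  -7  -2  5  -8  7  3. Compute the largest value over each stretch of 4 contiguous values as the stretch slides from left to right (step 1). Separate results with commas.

10, 10, 12, 12, 12, 12, 12, 12, 7, 7, 5, 7, 7

Sliding a size-4 window across the 16 values:
-5 10 -7 -7 → max 10
10 -7 -7 3 → max 10
-7 -7 3 12 → max 12
-7 3 12 -4 → max 12
3 12 -4 12 → max 12
12 -4 12 -9 → max 12
-4 12 -9 7 → max 12
12 -9 7 -7 → max 12
-9 7 -7 -2 → max 7
7 -7 -2 5 → max 7
-7 -2 5 -8 → max 5
-2 5 -8 7 → max 7
5 -8 7 3 → max 7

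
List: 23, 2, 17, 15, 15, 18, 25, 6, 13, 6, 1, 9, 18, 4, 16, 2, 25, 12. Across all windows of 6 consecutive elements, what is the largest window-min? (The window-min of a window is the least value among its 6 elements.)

6

23 2 17 15 15 18 → min 2
2 17 15 15 18 25 → min 2
17 15 15 18 25 6 → min 6
15 15 18 25 6 13 → min 6
15 18 25 6 13 6 → min 6
18 25 6 13 6 1 → min 1
25 6 13 6 1 9 → min 1
6 13 6 1 9 18 → min 1
13 6 1 9 18 4 → min 1
6 1 9 18 4 16 → min 1
1 9 18 4 16 2 → min 1
9 18 4 16 2 25 → min 2
18 4 16 2 25 12 → min 2
Largest of these is 6.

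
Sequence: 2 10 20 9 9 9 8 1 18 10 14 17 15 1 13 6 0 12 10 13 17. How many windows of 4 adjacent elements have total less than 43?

(2, 10, 20, 9) → sum 41  < 43 ✓
(10, 20, 9, 9) → sum 48
(20, 9, 9, 9) → sum 47
(9, 9, 9, 8) → sum 35  < 43 ✓
(9, 9, 8, 1) → sum 27  < 43 ✓
(9, 8, 1, 18) → sum 36  < 43 ✓
(8, 1, 18, 10) → sum 37  < 43 ✓
(1, 18, 10, 14) → sum 43
(18, 10, 14, 17) → sum 59
(10, 14, 17, 15) → sum 56
(14, 17, 15, 1) → sum 47
(17, 15, 1, 13) → sum 46
(15, 1, 13, 6) → sum 35  < 43 ✓
(1, 13, 6, 0) → sum 20  < 43 ✓
(13, 6, 0, 12) → sum 31  < 43 ✓
(6, 0, 12, 10) → sum 28  < 43 ✓
(0, 12, 10, 13) → sum 35  < 43 ✓
(12, 10, 13, 17) → sum 52
10 windows satisfy the condition.

10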